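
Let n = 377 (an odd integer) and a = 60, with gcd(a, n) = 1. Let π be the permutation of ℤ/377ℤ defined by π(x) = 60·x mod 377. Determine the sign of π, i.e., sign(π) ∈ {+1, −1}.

+1

Trace 339: π^k(339) = [339, 359, 51, 44, 1, 60, 207] for k=0..6.
π_60 has 17 disjoint cycles with lengths [28, 28, 28, 28, 28, 28, 28, 28, 28, 28, 28, 28, 28, 4, 4, 4, 1] on {0,…,376}.
sign(π) = (−1)^{n − #cycles} = (−1)^{377−17} = (−1)^360 = +1.
Via Zolotarev, sign(π_{60}) = (60|377) = +1.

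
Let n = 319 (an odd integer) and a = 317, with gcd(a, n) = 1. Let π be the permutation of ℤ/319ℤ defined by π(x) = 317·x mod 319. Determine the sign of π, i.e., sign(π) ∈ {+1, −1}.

-1

Trace 119: π^k(119) = [119, 81, 157, 5, 309, 20, 279] for k=0..6.
Cycle lengths of π_317 on ℤ/319ℤ: [140, 140, 28, 5, 5, 1]; 6 cycles in total.
6 cycles on 319: each ℓ→(−1)^(ℓ−1), product (−1)^313 = -1.
Check: (317/319) = -1 by Zolotarev.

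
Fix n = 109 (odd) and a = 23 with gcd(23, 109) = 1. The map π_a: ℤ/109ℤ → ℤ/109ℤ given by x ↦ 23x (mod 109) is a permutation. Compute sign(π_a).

Trace 38: π^k(38) = [38, 2, 46, 77, 27, 76, 4] for k=0..6.
Cycle lengths of π_23 on ℤ/109ℤ: [36, 36, 36, 1]; 4 cycles in total.
sign(π) = (−1)^{n − #cycles} = (−1)^{109−4} = (−1)^105 = -1.
Zolotarev: (23|109) = -1, matching the cycle-count sign.

-1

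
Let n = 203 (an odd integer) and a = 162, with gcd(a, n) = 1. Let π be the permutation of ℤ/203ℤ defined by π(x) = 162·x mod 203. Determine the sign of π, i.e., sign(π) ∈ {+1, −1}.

-1

Orbit of 99 under x↦162x: [99, 1, 162, 57]… (length divides ord_203(162)).
π_162 has 56 disjoint cycles with lengths [4, 4, 4, 4, 4, 4, 4, 4, 4, 4, 4, 4, 4, 4, 4, 4, 4, 4, 4, 4, 4, 4, 4, 4, 4, 4, 4, 4, 4, 4, 4, 4, 4, 4, 4, 4, 4, 4, 4, 4, 4, 4, 4, 4, 4, 4, 4, 4, 4, 1, 1, 1, 1, 1, 1, 1] on {0,…,202}.
With 56 cycles on 203 points, sign = (−1)^{203−56} = -1.
Via Zolotarev, sign(π_{162}) = (162|203) = -1.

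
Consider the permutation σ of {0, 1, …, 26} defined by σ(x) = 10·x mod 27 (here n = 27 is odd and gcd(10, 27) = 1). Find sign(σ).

Trace 19: π^k(19) = [19, 1, 10] for k=0..2.
Decompose π into cycles: lengths [3, 3, 3, 3, 3, 3, 1, 1, 1, 1, 1, 1, 1, 1, 1] (15 cycles, including the fixed point 0).
sign(π) = (−1)^{n − #cycles} = (−1)^{27−15} = (−1)^12 = +1.
Check: (10/27) = +1 by Zolotarev.

+1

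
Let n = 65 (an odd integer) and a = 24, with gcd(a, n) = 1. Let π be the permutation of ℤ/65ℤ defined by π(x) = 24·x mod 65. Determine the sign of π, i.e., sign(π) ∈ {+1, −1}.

Trace 51: π^k(51) = [51, 54, 61, 34, 36, 19, 1] for k=0..6.
Decompose π into cycles: lengths [12, 12, 12, 12, 12, 2, 2, 1] (8 cycles, including the fixed point 0).
n − c = 65 − 8 = 57; sign = (−1)^57 = -1.

-1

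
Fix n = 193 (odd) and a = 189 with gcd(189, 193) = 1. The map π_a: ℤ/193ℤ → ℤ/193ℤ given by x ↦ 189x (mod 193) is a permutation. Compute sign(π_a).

+1

Orbit of 157 under x↦189x: [157, 144, 3, 181, 48, 1, 189]… (length divides ord_193(189)).
π_189 has 5 disjoint cycles with lengths [48, 48, 48, 48, 1] on {0,…,192}.
n − c = 193 − 5 = 188; sign = (−1)^188 = +1.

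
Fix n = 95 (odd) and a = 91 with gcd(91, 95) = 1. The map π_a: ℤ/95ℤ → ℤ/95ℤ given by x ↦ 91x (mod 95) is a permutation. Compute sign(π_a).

-1

Start at x=16: 16 → 31 → 66 → 21 → 11 → 51 → 81 → … (one orbit).
The orbit structure of x ↦ 91x mod 95: 10 orbits of sizes [18, 18, 18, 18, 18, 1, 1, 1, 1, 1].
Σ(ℓ_i−1) = 95−10 = 85; sign = (−1)^85 = -1.
The Jacobi symbol (91|95) = -1 (Zolotarev) agrees.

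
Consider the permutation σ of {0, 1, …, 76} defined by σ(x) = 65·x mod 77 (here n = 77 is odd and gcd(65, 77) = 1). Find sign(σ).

Orbit of 32 under x↦65x: [32, 1, 65, 67, 43, 23]… (length divides ord_77(65)).
Cycle type of π: 6×10 + 3×2 + 2×5 + 1; total 18 cycles.
With 18 cycles on 77 points, sign = (−1)^{77−18} = -1.

-1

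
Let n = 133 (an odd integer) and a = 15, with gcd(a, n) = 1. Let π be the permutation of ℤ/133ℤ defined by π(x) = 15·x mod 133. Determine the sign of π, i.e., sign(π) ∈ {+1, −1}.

-1

Orbit of 64 under x↦15x: [64, 29, 36, 8, 120, 71, 1]… (length divides ord_133(15)).
Cycle type of π: 18×7 + 1×7; total 14 cycles.
With 14 cycles on 133 points, sign = (−1)^{133−14} = -1.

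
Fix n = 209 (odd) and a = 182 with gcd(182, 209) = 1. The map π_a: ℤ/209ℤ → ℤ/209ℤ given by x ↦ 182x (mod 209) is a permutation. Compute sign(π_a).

-1

Trace 172: π^k(172) = [172, 163, 197, 115, 30, 26, 134] for k=0..6.
Cycle lengths of π_182 on ℤ/209ℤ: [30, 30, 30, 30, 30, 30, 10, 3, 3, 3, 3, 3, 3, 1]; 14 cycles in total.
sign(π) = (−1)^{n − #cycles} = (−1)^{209−14} = (−1)^195 = -1.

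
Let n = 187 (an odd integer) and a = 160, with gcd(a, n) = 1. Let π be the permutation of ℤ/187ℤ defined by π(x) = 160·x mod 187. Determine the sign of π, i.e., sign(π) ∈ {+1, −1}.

Orbit of 29 under x↦160x: [29, 152, 10, 104, 184, 81, 57]… (length divides ord_187(160)).
Cycle type of π: 80×2 + 16 + 10 + 1; total 5 cycles.
Σ(ℓ_i−1) = 187−5 = 182; sign = (−1)^182 = +1.
Zolotarev: (160|187) = +1, matching the cycle-count sign.

+1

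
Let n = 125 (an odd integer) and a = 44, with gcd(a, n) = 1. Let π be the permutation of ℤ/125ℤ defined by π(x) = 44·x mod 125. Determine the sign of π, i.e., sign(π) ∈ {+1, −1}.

+1

Start at x=64: 64 → 66 → 29 → 26 → 19 → 86 → 34 → … (one orbit).
7 cycles of lengths [50, 50, 10, 10, 2, 2, 1].
With 7 cycles on 125 points, sign = (−1)^{125−7} = +1.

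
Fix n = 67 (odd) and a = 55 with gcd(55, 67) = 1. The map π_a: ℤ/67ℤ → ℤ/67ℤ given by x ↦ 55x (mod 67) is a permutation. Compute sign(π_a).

Orbit of 37 under x↦55x: [37, 25, 35, 49, 15, 21, 16]… (length divides ord_67(55)).
Decompose π into cycles: lengths [33, 33, 1] (3 cycles, including the fixed point 0).
3 cycles on 67: each ℓ→(−1)^(ℓ−1), product (−1)^64 = +1.
(55|67)_J = +1 (Zolotarev's lemma cross-check).

+1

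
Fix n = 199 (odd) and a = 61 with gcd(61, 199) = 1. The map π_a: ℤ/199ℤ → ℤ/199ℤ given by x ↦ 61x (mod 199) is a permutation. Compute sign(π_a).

Trace 114: π^k(114) = [114, 188, 125, 63, 62, 1, 61] for k=0..6.
Decompose π into cycles: lengths [11, 11, 11, 11, 11, 11, 11, 11, 11, 11, 11, 11, 11, 11, 11, 11, 11, 11, 1] (19 cycles, including the fixed point 0).
With 19 cycles on 199 points, sign = (−1)^{199−19} = +1.
The Jacobi symbol (61|199) = +1 (Zolotarev) agrees.

+1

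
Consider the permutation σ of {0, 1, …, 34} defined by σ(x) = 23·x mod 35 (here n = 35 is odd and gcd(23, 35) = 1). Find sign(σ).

-1

Orbit of 18 under x↦23x: [18, 29, 2, 11, 8, 9, 32]… (length divides ord_35(23)).
Cycle type of π: 12×2 + 4 + 3×2 + 1; total 6 cycles.
sign(π) = (−1)^{n − #cycles} = (−1)^{35−6} = (−1)^29 = -1.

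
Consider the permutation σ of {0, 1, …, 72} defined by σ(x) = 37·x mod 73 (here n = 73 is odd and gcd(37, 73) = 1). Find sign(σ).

Trace 2: π^k(2) = [2, 1, 37, 55, 64, 32, 16] for k=0..6.
Cycle lengths of π_37 on ℤ/73ℤ: [9, 9, 9, 9, 9, 9, 9, 9, 1]; 9 cycles in total.
With 9 cycles on 73 points, sign = (−1)^{73−9} = +1.
The Jacobi symbol (37|73) = +1 (Zolotarev) agrees.

+1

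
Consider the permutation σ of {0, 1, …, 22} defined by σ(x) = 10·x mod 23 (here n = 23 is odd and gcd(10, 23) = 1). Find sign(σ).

-1

Orbit of 5 under x↦10x: [5, 4, 17, 9, 21, 3, 7]… (length divides ord_23(10)).
Cycle type of π: 22 + 1; total 2 cycles.
sign(π) = (−1)^{n − #cycles} = (−1)^{23−2} = (−1)^21 = -1.
Zolotarev: (10|23) = -1, matching the cycle-count sign.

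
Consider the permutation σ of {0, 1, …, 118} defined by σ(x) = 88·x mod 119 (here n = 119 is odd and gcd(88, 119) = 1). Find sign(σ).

-1

Start at x=46: 46 → 2 → 57 → 18 → 37 → 43 → 95 → … (one orbit).
The orbit structure of x ↦ 88x mod 119: 6 orbits of sizes [48, 48, 16, 3, 3, 1].
Σ(ℓ_i−1) = 119−6 = 113; sign = (−1)^113 = -1.
Check: (88/119) = -1 by Zolotarev.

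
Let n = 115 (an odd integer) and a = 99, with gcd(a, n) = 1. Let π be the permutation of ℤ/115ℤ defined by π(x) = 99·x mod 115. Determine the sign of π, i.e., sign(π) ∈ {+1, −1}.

-1

Trace 99: π^k(99) = [99, 26, 44, 101, 109, 96, 74] for k=0..6.
Decompose π into cycles: lengths [22, 22, 22, 22, 22, 2, 2, 1] (8 cycles, including the fixed point 0).
With 8 cycles on 115 points, sign = (−1)^{115−8} = -1.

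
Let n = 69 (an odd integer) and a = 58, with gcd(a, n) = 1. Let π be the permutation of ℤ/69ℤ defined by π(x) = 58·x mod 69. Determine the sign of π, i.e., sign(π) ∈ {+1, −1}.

+1

Start at x=64: 64 → 55 → 16 → 31 → 4 → 25 → 1 → … (one orbit).
Cycle type of π: 11×6 + 1×3; total 9 cycles.
69 − 9 = 60 transpositions; sign(π) = (−1)^60 = +1.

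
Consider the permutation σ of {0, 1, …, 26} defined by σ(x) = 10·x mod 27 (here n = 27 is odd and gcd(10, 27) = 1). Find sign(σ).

+1

Trace 10: π^k(10) = [10, 19, 1] for k=0..2.
Decompose π into cycles: lengths [3, 3, 3, 3, 3, 3, 1, 1, 1, 1, 1, 1, 1, 1, 1] (15 cycles, including the fixed point 0).
15 cycles on 27: each ℓ→(−1)^(ℓ−1), product (−1)^12 = +1.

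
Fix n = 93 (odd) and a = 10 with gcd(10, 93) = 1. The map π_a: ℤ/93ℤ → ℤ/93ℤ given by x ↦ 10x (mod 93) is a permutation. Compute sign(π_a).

Start at x=25: 25 → 64 → 82 → 76 → 16 → 67 → 19 → … (one orbit).
Cycle type of π: 15×6 + 1×3; total 9 cycles.
Σ(ℓ_i−1) = 93−9 = 84; sign = (−1)^84 = +1.
(10|93)_J = +1 (Zolotarev's lemma cross-check).

+1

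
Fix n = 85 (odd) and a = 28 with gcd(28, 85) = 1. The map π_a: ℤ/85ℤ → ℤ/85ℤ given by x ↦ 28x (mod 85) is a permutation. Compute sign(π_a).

+1

Trace 19: π^k(19) = [19, 22, 21, 78, 59, 37, 16] for k=0..6.
Cycle type of π: 16×5 + 4 + 1; total 7 cycles.
7 cycles on 85: each ℓ→(−1)^(ℓ−1), product (−1)^78 = +1.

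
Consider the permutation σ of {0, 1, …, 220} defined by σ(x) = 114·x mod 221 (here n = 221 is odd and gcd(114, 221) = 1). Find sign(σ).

Start at x=81: 81 → 173 → 53 → 75 → 152 → 90 → 94 → … (one orbit).
Decompose π into cycles: lengths [48, 48, 48, 48, 16, 6, 6, 1] (8 cycles, including the fixed point 0).
n − c = 221 − 8 = 213; sign = (−1)^213 = -1.

-1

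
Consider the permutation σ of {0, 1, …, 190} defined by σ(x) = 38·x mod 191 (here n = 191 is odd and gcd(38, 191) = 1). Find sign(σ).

Trace 161: π^k(161) = [161, 6, 37, 69, 139, 125, 166] for k=0..6.
Cycle type of π: 38×5 + 1; total 6 cycles.
6 cycles on 191: each ℓ→(−1)^(ℓ−1), product (−1)^185 = -1.
The Jacobi symbol (38|191) = -1 (Zolotarev) agrees.

-1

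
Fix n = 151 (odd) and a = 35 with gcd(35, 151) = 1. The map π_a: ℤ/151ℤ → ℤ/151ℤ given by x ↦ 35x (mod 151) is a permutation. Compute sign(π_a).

-1

Start at x=95: 95 → 3 → 105 → 51 → 124 → 112 → 145 → … (one orbit).
π_35 has 2 disjoint cycles with lengths [150, 1] on {0,…,150}.
With 2 cycles on 151 points, sign = (−1)^{151−2} = -1.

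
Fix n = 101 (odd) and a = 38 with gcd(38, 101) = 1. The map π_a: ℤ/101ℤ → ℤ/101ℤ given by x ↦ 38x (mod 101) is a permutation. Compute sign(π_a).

-1

Orbit of 12 under x↦38x: [12, 52, 57, 45, 94, 37, 93]… (length divides ord_101(38)).
The orbit structure of x ↦ 38x mod 101: 2 orbits of sizes [100, 1].
2 cycles on 101: each ℓ→(−1)^(ℓ−1), product (−1)^99 = -1.
Zolotarev: (38|101) = -1, matching the cycle-count sign.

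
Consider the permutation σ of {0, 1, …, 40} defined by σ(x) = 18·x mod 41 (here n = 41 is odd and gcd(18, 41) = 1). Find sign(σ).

+1

Trace 16: π^k(16) = [16, 1, 18, 37, 10] for k=0..4.
The orbit structure of x ↦ 18x mod 41: 9 orbits of sizes [5, 5, 5, 5, 5, 5, 5, 5, 1].
Σ(ℓ_i−1) = 41−9 = 32; sign = (−1)^32 = +1.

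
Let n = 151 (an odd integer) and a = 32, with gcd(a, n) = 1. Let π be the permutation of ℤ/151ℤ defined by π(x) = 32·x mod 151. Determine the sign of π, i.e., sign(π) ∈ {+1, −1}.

+1

Orbit of 1 under x↦32x: [1, 32, 118]… (length divides ord_151(32)).
Cycle lengths of π_32 on ℤ/151ℤ: [3, 3, 3, 3, 3, 3, 3, 3, 3, 3, 3, 3, 3, 3, 3, 3, 3, 3, 3, 3, 3, 3, 3, 3, 3, 3, 3, 3, 3, 3, 3, 3, 3, 3, 3, 3, 3, 3, 3, 3, 3, 3, 3, 3, 3, 3, 3, 3, 3, 3, 1]; 51 cycles in total.
151 − 51 = 100 transpositions; sign(π) = (−1)^100 = +1.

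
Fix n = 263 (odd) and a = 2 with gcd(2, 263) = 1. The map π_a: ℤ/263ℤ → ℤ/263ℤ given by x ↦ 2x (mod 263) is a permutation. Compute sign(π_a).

Trace 36: π^k(36) = [36, 72, 144, 25, 50, 100, 200] for k=0..6.
3 cycles of lengths [131, 131, 1].
With 3 cycles on 263 points, sign = (−1)^{263−3} = +1.

+1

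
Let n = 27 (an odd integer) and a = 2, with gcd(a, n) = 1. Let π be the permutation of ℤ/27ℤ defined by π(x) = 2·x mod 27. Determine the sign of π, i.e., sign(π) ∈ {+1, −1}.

-1

Trace 16: π^k(16) = [16, 5, 10, 20, 13, 26, 25] for k=0..6.
The orbit structure of x ↦ 2x mod 27: 4 orbits of sizes [18, 6, 2, 1].
27 − 4 = 23 transpositions; sign(π) = (−1)^23 = -1.
The Jacobi symbol (2|27) = -1 (Zolotarev) agrees.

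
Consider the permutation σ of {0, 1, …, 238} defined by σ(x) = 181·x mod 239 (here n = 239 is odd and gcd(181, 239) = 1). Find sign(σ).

-1

Start at x=187: 187 → 148 → 20 → 35 → 121 → 152 → 27 → … (one orbit).
The orbit structure of x ↦ 181x mod 239: 2 orbits of sizes [238, 1].
n − c = 239 − 2 = 237; sign = (−1)^237 = -1.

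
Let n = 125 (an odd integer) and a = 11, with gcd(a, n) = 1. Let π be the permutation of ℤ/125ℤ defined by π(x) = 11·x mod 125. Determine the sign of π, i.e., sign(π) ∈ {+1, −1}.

Trace 36: π^k(36) = [36, 21, 106, 41, 76, 86, 71] for k=0..6.
Cycle type of π: 25×4 + 5×4 + 1×5; total 13 cycles.
sign(π) = (−1)^{n − #cycles} = (−1)^{125−13} = (−1)^112 = +1.
(11|125)_J = +1 (Zolotarev's lemma cross-check).

+1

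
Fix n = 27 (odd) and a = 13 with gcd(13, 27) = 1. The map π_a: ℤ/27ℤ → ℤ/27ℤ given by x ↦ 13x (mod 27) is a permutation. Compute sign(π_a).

+1

Trace 4: π^k(4) = [4, 25, 1, 13, 7, 10, 22] for k=0..6.
Cycle lengths of π_13 on ℤ/27ℤ: [9, 9, 3, 3, 1, 1, 1]; 7 cycles in total.
With 7 cycles on 27 points, sign = (−1)^{27−7} = +1.
Via Zolotarev, sign(π_{13}) = (13|27) = +1.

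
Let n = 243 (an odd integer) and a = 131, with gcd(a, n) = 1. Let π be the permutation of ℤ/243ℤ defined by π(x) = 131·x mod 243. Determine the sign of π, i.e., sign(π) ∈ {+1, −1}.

-1

Trace 151: π^k(151) = [151, 98, 202, 218, 127, 113, 223] for k=0..6.
The orbit structure of x ↦ 131x mod 243: 6 orbits of sizes [162, 54, 18, 6, 2, 1].
n − c = 243 − 6 = 237; sign = (−1)^237 = -1.
The Jacobi symbol (131|243) = -1 (Zolotarev) agrees.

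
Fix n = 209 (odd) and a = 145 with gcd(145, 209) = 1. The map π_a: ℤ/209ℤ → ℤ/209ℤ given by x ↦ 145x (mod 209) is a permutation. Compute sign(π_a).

+1

Start at x=102: 102 → 160 → 1 → 145 → 125 → 151 → 159 → … (one orbit).
11 cycles of lengths [30, 30, 30, 30, 30, 30, 10, 6, 6, 6, 1].
11 cycles on 209: each ℓ→(−1)^(ℓ−1), product (−1)^198 = +1.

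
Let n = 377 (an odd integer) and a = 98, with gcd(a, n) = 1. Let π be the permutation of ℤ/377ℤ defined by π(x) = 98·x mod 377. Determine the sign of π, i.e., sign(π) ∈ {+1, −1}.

+1

Trace 15: π^k(15) = [15, 339, 46, 361, 317, 152, 193] for k=0..6.
Cycle type of π: 84×4 + 28 + 12 + 1; total 7 cycles.
With 7 cycles on 377 points, sign = (−1)^{377−7} = +1.
(98|377)_J = +1 (Zolotarev's lemma cross-check).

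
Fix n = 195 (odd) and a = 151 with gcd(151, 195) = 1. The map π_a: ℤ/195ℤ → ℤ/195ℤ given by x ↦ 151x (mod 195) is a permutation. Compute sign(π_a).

-1

Trace 1: π^k(1) = [1, 151, 181, 31] for k=0..3.
π_151 has 60 disjoint cycles with lengths [4, 4, 4, 4, 4, 4, 4, 4, 4, 4, 4, 4, 4, 4, 4, 4, 4, 4, 4, 4, 4, 4, 4, 4, 4, 4, 4, 4, 4, 4, 4, 4, 4, 4, 4, 4, 4, 4, 4, 4, 4, 4, 4, 4, 4, 1, 1, 1, 1, 1, 1, 1, 1, 1, 1, 1, 1, 1, 1, 1] on {0,…,194}.
Σ(ℓ_i−1) = 195−60 = 135; sign = (−1)^135 = -1.
The Jacobi symbol (151|195) = -1 (Zolotarev) agrees.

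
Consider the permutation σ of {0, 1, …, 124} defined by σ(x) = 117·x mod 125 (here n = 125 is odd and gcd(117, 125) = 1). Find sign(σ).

-1

Start at x=9: 9 → 53 → 76 → 17 → 114 → 88 → 46 → … (one orbit).
The orbit structure of x ↦ 117x mod 125: 4 orbits of sizes [100, 20, 4, 1].
n − c = 125 − 4 = 121; sign = (−1)^121 = -1.
Via Zolotarev, sign(π_{117}) = (117|125) = -1.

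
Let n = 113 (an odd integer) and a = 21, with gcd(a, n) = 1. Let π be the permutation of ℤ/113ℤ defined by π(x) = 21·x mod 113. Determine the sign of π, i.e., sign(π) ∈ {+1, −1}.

-1

Trace 31: π^k(31) = [31, 86, 111, 71, 22, 10, 97] for k=0..6.
Decompose π into cycles: lengths [112, 1] (2 cycles, including the fixed point 0).
113 − 2 = 111 transpositions; sign(π) = (−1)^111 = -1.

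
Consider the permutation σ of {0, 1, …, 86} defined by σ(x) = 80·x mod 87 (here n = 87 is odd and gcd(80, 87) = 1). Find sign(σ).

Start at x=52: 52 → 71 → 25 → 86 → 7 → 38 → 82 → … (one orbit).
Cycle lengths of π_80 on ℤ/87ℤ: [14, 14, 14, 14, 14, 14, 2, 1]; 8 cycles in total.
8 cycles on 87: each ℓ→(−1)^(ℓ−1), product (−1)^79 = -1.

-1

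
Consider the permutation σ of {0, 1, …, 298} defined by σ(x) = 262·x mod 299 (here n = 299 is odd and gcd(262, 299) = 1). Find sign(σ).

Orbit of 85 under x↦262x: [85, 144, 54, 95, 73, 289, 71]… (length divides ord_299(262)).
π_262 has 6 disjoint cycles with lengths [132, 132, 12, 11, 11, 1] on {0,…,298}.
n − c = 299 − 6 = 293; sign = (−1)^293 = -1.

-1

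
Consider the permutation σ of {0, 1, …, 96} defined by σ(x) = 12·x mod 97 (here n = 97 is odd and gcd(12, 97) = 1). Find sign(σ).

+1

Orbit of 47 under x↦12x: [47, 79, 75, 27, 33, 8, 96]… (length divides ord_97(12)).
The orbit structure of x ↦ 12x mod 97: 7 orbits of sizes [16, 16, 16, 16, 16, 16, 1].
sign(π) = (−1)^{n − #cycles} = (−1)^{97−7} = (−1)^90 = +1.
Check: (12/97) = +1 by Zolotarev.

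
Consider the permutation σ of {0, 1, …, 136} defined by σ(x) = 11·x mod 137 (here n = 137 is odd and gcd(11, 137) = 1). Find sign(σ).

+1

Orbit of 4 under x↦11x: [4, 44, 73, 118, 65, 30, 56]… (length divides ord_137(11)).
Cycle type of π: 68×2 + 1; total 3 cycles.
sign(π) = (−1)^{n − #cycles} = (−1)^{137−3} = (−1)^134 = +1.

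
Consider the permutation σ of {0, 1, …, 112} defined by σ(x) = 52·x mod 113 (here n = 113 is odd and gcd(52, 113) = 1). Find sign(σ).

Trace 95: π^k(95) = [95, 81, 31, 30, 91, 99, 63] for k=0..6.
Decompose π into cycles: lengths [56, 56, 1] (3 cycles, including the fixed point 0).
113 − 3 = 110 transpositions; sign(π) = (−1)^110 = +1.

+1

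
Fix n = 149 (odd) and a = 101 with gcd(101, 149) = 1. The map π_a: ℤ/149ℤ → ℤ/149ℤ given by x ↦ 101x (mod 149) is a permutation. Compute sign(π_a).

-1

Orbit of 109 under x↦101x: [109, 132, 71, 19, 131, 119, 99]… (length divides ord_149(101)).
Cycle lengths of π_101 on ℤ/149ℤ: [148, 1]; 2 cycles in total.
Σ(ℓ_i−1) = 149−2 = 147; sign = (−1)^147 = -1.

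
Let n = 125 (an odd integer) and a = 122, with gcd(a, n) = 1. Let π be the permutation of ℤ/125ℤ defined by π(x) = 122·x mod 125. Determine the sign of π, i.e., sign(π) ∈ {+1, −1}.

-1

Trace 7: π^k(7) = [7, 104, 63, 61, 67, 49, 103] for k=0..6.
Cycle lengths of π_122 on ℤ/125ℤ: [100, 20, 4, 1]; 4 cycles in total.
4 cycles on 125: each ℓ→(−1)^(ℓ−1), product (−1)^121 = -1.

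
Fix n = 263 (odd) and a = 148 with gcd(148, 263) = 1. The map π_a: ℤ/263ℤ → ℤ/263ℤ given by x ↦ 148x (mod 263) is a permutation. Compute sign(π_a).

+1

Orbit of 83 under x↦148x: [83, 186, 176, 11, 50, 36, 68]… (length divides ord_263(148)).
Decompose π into cycles: lengths [131, 131, 1] (3 cycles, including the fixed point 0).
sign(π) = (−1)^{n − #cycles} = (−1)^{263−3} = (−1)^260 = +1.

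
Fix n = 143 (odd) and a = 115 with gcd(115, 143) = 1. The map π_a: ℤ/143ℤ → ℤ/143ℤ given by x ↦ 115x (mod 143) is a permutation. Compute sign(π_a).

Start at x=15: 15 → 9 → 34 → 49 → 58 → 92 → 141 → … (one orbit).
6 cycles of lengths [60, 60, 12, 5, 5, 1].
143 − 6 = 137 transpositions; sign(π) = (−1)^137 = -1.

-1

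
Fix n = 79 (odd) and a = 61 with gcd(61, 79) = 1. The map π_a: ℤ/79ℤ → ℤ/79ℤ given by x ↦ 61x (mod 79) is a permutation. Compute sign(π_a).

Trace 17: π^k(17) = [17, 10, 57, 1, 61, 8, 14] for k=0..6.
Decompose π into cycles: lengths [26, 26, 26, 1] (4 cycles, including the fixed point 0).
With 4 cycles on 79 points, sign = (−1)^{79−4} = -1.
(61|79)_J = -1 (Zolotarev's lemma cross-check).

-1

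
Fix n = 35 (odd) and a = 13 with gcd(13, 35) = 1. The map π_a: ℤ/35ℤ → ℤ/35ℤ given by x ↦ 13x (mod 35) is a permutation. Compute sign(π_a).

Orbit of 13 under x↦13x: [13, 29, 27, 1]… (length divides ord_35(13)).
Cycle type of π: 4×7 + 2×3 + 1; total 11 cycles.
n − c = 35 − 11 = 24; sign = (−1)^24 = +1.
Check: (13/35) = +1 by Zolotarev.

+1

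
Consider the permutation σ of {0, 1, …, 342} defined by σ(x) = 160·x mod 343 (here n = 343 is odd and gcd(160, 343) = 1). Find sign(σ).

-1

Start at x=76: 76 → 155 → 104 → 176 → 34 → 295 → 209 → … (one orbit).
10 cycles of lengths [98, 98, 98, 14, 14, 14, 2, 2, 2, 1].
n − c = 343 − 10 = 333; sign = (−1)^333 = -1.
Check: (160/343) = -1 by Zolotarev.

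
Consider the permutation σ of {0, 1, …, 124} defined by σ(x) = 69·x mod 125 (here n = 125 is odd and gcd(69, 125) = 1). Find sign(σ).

+1

Start at x=44: 44 → 36 → 109 → 21 → 74 → 106 → 64 → … (one orbit).
Decompose π into cycles: lengths [50, 50, 10, 10, 2, 2, 1] (7 cycles, including the fixed point 0).
With 7 cycles on 125 points, sign = (−1)^{125−7} = +1.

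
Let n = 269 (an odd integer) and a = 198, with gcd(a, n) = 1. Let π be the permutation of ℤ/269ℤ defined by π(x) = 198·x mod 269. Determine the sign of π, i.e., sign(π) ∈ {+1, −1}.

-1

Orbit of 166 under x↦198x: [166, 50, 216, 266, 213, 210, 154]… (length divides ord_269(198)).
Cycle type of π: 268 + 1; total 2 cycles.
n − c = 269 − 2 = 267; sign = (−1)^267 = -1.
The Jacobi symbol (198|269) = -1 (Zolotarev) agrees.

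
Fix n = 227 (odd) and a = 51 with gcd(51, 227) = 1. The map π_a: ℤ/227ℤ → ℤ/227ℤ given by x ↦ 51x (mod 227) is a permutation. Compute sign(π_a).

Trace 93: π^k(93) = [93, 203, 138, 1, 51, 104, 83] for k=0..6.
2 cycles of lengths [226, 1].
With 2 cycles on 227 points, sign = (−1)^{227−2} = -1.
Via Zolotarev, sign(π_{51}) = (51|227) = -1.

-1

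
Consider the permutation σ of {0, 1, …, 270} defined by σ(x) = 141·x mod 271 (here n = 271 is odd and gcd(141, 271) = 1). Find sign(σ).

Start at x=125: 125 → 10 → 55 → 167 → 241 → 106 → 41 → … (one orbit).
Cycle type of π: 45×6 + 1; total 7 cycles.
7 cycles on 271: each ℓ→(−1)^(ℓ−1), product (−1)^264 = +1.
The Jacobi symbol (141|271) = +1 (Zolotarev) agrees.

+1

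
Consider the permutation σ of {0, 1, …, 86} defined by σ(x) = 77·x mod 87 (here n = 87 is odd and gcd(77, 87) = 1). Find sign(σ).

Trace 50: π^k(50) = [50, 22, 41, 25, 11, 64, 56] for k=0..6.
π_77 has 5 disjoint cycles with lengths [28, 28, 28, 2, 1] on {0,…,86}.
With 5 cycles on 87 points, sign = (−1)^{87−5} = +1.

+1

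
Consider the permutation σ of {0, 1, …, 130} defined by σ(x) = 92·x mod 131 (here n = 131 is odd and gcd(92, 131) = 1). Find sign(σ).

Orbit of 79 under x↦92x: [79, 63, 32, 62, 71, 113, 47]… (length divides ord_131(92)).
Cycle lengths of π_92 on ℤ/131ℤ: [26, 26, 26, 26, 26, 1]; 6 cycles in total.
Σ(ℓ_i−1) = 131−6 = 125; sign = (−1)^125 = -1.

-1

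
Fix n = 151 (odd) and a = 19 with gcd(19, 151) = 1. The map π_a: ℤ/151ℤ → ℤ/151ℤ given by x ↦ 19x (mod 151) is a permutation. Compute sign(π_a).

+1

Start at x=59: 59 → 64 → 8 → 1 → 19 → 59 (one orbit).
Cycle lengths of π_19 on ℤ/151ℤ: [5, 5, 5, 5, 5, 5, 5, 5, 5, 5, 5, 5, 5, 5, 5, 5, 5, 5, 5, 5, 5, 5, 5, 5, 5, 5, 5, 5, 5, 5, 1]; 31 cycles in total.
Σ(ℓ_i−1) = 151−31 = 120; sign = (−1)^120 = +1.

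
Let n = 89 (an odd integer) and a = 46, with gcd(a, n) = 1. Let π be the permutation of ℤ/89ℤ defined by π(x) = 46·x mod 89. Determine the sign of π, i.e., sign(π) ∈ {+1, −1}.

-1

Trace 62: π^k(62) = [62, 4, 6, 9, 58, 87, 86] for k=0..6.
The orbit structure of x ↦ 46x mod 89: 2 orbits of sizes [88, 1].
n − c = 89 − 2 = 87; sign = (−1)^87 = -1.
Via Zolotarev, sign(π_{46}) = (46|89) = -1.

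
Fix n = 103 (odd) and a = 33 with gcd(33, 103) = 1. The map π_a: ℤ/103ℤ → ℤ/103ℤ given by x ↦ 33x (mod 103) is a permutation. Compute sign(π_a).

Start at x=92: 92 → 49 → 72 → 7 → 25 → 1 → 33 → … (one orbit).
3 cycles of lengths [51, 51, 1].
sign(π) = (−1)^{n − #cycles} = (−1)^{103−3} = (−1)^100 = +1.

+1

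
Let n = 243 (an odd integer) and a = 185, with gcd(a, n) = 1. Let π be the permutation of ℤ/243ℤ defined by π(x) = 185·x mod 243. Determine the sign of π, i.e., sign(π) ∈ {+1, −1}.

-1

Orbit of 110 under x↦185x: [110, 181, 194, 169, 161, 139, 200]… (length divides ord_243(185)).
Cycle lengths of π_185 on ℤ/243ℤ: [162, 54, 18, 6, 2, 1]; 6 cycles in total.
Σ(ℓ_i−1) = 243−6 = 237; sign = (−1)^237 = -1.
(185|243)_J = -1 (Zolotarev's lemma cross-check).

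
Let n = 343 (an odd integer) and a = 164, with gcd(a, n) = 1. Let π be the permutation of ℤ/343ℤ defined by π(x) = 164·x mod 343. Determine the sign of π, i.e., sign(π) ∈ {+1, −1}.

-1

Start at x=103: 103 → 85 → 220 → 65 → 27 → 312 → 61 → … (one orbit).
Cycle type of π: 294 + 42 + 6 + 1; total 4 cycles.
Σ(ℓ_i−1) = 343−4 = 339; sign = (−1)^339 = -1.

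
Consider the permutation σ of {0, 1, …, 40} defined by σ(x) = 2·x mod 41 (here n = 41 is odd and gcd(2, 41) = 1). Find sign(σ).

Orbit of 39 under x↦2x: [39, 37, 33, 25, 9, 18, 36]… (length divides ord_41(2)).
Decompose π into cycles: lengths [20, 20, 1] (3 cycles, including the fixed point 0).
n − c = 41 − 3 = 38; sign = (−1)^38 = +1.
Via Zolotarev, sign(π_{2}) = (2|41) = +1.

+1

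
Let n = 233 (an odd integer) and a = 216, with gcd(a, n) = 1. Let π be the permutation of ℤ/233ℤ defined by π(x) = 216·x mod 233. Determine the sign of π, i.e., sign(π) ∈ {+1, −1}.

Trace 61: π^k(61) = [61, 128, 154, 178, 3, 182, 168] for k=0..6.
Decompose π into cycles: lengths [232, 1] (2 cycles, including the fixed point 0).
n − c = 233 − 2 = 231; sign = (−1)^231 = -1.

-1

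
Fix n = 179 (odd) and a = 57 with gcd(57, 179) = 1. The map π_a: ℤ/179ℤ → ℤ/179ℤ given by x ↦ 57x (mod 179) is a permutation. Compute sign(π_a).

Orbit of 74 under x↦57x: [74, 101, 29, 42, 67, 60, 19]… (length divides ord_179(57)).
3 cycles of lengths [89, 89, 1].
With 3 cycles on 179 points, sign = (−1)^{179−3} = +1.
Check: (57/179) = +1 by Zolotarev.

+1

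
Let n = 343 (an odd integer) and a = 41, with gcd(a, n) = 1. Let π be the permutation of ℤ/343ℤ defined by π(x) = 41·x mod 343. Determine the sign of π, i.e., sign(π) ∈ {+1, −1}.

-1

Start at x=181: 181 → 218 → 20 → 134 → 6 → 246 → 139 → … (one orbit).
Cycle type of π: 98×3 + 14×3 + 2×3 + 1; total 10 cycles.
10 cycles on 343: each ℓ→(−1)^(ℓ−1), product (−1)^333 = -1.
Check: (41/343) = -1 by Zolotarev.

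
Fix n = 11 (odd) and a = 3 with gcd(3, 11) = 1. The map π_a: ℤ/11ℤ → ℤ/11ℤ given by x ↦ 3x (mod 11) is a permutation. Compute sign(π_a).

+1

Trace 5: π^k(5) = [5, 4, 1, 3, 9] for k=0..4.
Cycle type of π: 5×2 + 1; total 3 cycles.
3 cycles on 11: each ℓ→(−1)^(ℓ−1), product (−1)^8 = +1.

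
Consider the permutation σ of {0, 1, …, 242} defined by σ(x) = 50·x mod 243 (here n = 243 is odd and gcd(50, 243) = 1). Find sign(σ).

Trace 113: π^k(113) = [113, 61, 134, 139, 146, 10, 14] for k=0..6.
The orbit structure of x ↦ 50x mod 243: 6 orbits of sizes [162, 54, 18, 6, 2, 1].
n − c = 243 − 6 = 237; sign = (−1)^237 = -1.
Zolotarev: (50|243) = -1, matching the cycle-count sign.

-1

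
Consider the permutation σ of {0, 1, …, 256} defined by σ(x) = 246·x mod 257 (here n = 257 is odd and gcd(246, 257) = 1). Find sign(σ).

+1

Start at x=67: 67 → 34 → 140 → 2 → 235 → 242 → 165 → … (one orbit).
π_246 has 5 disjoint cycles with lengths [64, 64, 64, 64, 1] on {0,…,256}.
5 cycles on 257: each ℓ→(−1)^(ℓ−1), product (−1)^252 = +1.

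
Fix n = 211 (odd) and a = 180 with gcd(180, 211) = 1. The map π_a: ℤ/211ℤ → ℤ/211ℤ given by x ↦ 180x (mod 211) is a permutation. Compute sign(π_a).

+1

Orbit of 43 under x↦180x: [43, 144, 178, 179, 148, 54, 14]… (length divides ord_211(180)).
π_180 has 11 disjoint cycles with lengths [21, 21, 21, 21, 21, 21, 21, 21, 21, 21, 1] on {0,…,210}.
11 cycles on 211: each ℓ→(−1)^(ℓ−1), product (−1)^200 = +1.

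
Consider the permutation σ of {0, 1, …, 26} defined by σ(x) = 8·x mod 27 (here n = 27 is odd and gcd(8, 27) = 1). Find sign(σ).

-1

Start at x=1: 1 → 8 → 10 → 26 → 19 → 17 → 1 (one orbit).
Cycle type of π: 6×3 + 2×4 + 1; total 8 cycles.
Σ(ℓ_i−1) = 27−8 = 19; sign = (−1)^19 = -1.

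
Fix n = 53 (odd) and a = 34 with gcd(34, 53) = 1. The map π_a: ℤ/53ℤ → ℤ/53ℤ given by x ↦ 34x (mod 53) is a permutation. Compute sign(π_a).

-1

Start at x=37: 37 → 39 → 1 → 34 → 43 → 31 → 47 → … (one orbit).
π_34 has 2 disjoint cycles with lengths [52, 1] on {0,…,52}.
sign(π) = (−1)^{n − #cycles} = (−1)^{53−2} = (−1)^51 = -1.
(34|53)_J = -1 (Zolotarev's lemma cross-check).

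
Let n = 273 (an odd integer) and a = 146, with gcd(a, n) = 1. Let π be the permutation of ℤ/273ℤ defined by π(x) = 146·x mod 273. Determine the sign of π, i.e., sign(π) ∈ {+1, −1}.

Trace 209: π^k(209) = [209, 211, 230, 1, 146, 22] for k=0..5.
55 cycles of lengths [6, 6, 6, 6, 6, 6, 6, 6, 6, 6, 6, 6, 6, 6, 6, 6, 6, 6, 6, 6, 6, 6, 6, 6, 6, 6, 6, 6, 6, 6, 6, 6, 6, 6, 6, 6, 6, 6, 6, 6, 3, 3, 3, 3, 2, 2, 2, 2, 2, 2, 2, 2, 2, 2, 1].
55 cycles on 273: each ℓ→(−1)^(ℓ−1), product (−1)^218 = +1.

+1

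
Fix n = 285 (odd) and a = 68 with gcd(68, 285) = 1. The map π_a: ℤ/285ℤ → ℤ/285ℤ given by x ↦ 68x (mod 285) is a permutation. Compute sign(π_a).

Trace 64: π^k(64) = [64, 77, 106, 83, 229, 182, 121] for k=0..6.
Decompose π into cycles: lengths [12, 12, 12, 12, 12, 12, 12, 12, 12, 12, 12, 12, 12, 12, 12, 12, 12, 12, 6, 6, 6, 6, 6, 6, 4, 4, 4, 3, 3, 3, 3, 3, 3, 2, 1] (35 cycles, including the fixed point 0).
35 cycles on 285: each ℓ→(−1)^(ℓ−1), product (−1)^250 = +1.
Via Zolotarev, sign(π_{68}) = (68|285) = +1.

+1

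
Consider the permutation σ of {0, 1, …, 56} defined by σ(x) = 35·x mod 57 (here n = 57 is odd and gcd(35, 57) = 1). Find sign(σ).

-1

Start at x=4: 4 → 26 → 55 → 44 → 1 → 35 → 28 → … (one orbit).
Cycle lengths of π_35 on ℤ/57ℤ: [18, 18, 9, 9, 2, 1]; 6 cycles in total.
6 cycles on 57: each ℓ→(−1)^(ℓ−1), product (−1)^51 = -1.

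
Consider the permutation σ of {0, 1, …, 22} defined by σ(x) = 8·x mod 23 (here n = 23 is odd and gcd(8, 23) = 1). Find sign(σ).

+1

Orbit of 9 under x↦8x: [9, 3, 1, 8, 18, 6, 2]… (length divides ord_23(8)).
3 cycles of lengths [11, 11, 1].
3 cycles on 23: each ℓ→(−1)^(ℓ−1), product (−1)^20 = +1.
The Jacobi symbol (8|23) = +1 (Zolotarev) agrees.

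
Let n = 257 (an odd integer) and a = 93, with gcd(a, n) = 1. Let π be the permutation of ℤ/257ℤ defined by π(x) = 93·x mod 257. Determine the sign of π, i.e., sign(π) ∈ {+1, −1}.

-1

Trace 216: π^k(216) = [216, 42, 51, 117, 87, 124, 224] for k=0..6.
Cycle lengths of π_93 on ℤ/257ℤ: [256, 1]; 2 cycles in total.
2 cycles on 257: each ℓ→(−1)^(ℓ−1), product (−1)^255 = -1.
Check: (93/257) = -1 by Zolotarev.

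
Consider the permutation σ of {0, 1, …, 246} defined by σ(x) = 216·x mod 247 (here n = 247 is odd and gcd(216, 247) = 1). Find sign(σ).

-1

Orbit of 229 under x↦216x: [229, 64, 239, 1, 216, 220, 96]… (length divides ord_247(216)).
π_216 has 28 disjoint cycles with lengths [12, 12, 12, 12, 12, 12, 12, 12, 12, 12, 12, 12, 12, 12, 12, 12, 12, 12, 4, 4, 4, 3, 3, 3, 3, 3, 3, 1] on {0,…,246}.
With 28 cycles on 247 points, sign = (−1)^{247−28} = -1.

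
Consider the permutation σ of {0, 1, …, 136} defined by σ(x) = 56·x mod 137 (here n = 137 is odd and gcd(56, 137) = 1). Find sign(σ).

Orbit of 34 under x↦56x: [34, 123, 38, 73, 115, 1, 56]… (length divides ord_137(56)).
9 cycles of lengths [17, 17, 17, 17, 17, 17, 17, 17, 1].
Σ(ℓ_i−1) = 137−9 = 128; sign = (−1)^128 = +1.

+1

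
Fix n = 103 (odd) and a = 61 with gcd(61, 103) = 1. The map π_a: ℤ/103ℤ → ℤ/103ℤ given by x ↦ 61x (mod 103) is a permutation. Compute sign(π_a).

+1

Trace 100: π^k(100) = [100, 23, 64, 93, 8, 76, 1] for k=0..6.
The orbit structure of x ↦ 61x mod 103: 7 orbits of sizes [17, 17, 17, 17, 17, 17, 1].
sign(π) = (−1)^{n − #cycles} = (−1)^{103−7} = (−1)^96 = +1.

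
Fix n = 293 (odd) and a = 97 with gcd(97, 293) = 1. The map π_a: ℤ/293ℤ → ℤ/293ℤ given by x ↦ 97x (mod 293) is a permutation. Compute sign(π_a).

+1

Trace 107: π^k(107) = [107, 124, 15, 283, 202, 256, 220] for k=0..6.
3 cycles of lengths [146, 146, 1].
n − c = 293 − 3 = 290; sign = (−1)^290 = +1.
The Jacobi symbol (97|293) = +1 (Zolotarev) agrees.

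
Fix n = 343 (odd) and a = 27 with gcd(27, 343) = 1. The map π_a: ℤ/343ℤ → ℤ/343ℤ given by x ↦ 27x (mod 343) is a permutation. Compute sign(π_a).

-1

Orbit of 176 under x↦27x: [176, 293, 22, 251, 260, 160, 204]… (length divides ord_343(27)).
Decompose π into cycles: lengths [98, 98, 98, 14, 14, 14, 2, 2, 2, 1] (10 cycles, including the fixed point 0).
With 10 cycles on 343 points, sign = (−1)^{343−10} = -1.
Check: (27/343) = -1 by Zolotarev.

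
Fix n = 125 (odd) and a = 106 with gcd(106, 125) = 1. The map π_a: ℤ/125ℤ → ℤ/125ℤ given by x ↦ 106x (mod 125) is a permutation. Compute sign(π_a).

Trace 106: π^k(106) = [106, 111, 16, 71, 26, 6, 11] for k=0..6.
Cycle type of π: 25×4 + 5×4 + 1×5; total 13 cycles.
125 − 13 = 112 transpositions; sign(π) = (−1)^112 = +1.

+1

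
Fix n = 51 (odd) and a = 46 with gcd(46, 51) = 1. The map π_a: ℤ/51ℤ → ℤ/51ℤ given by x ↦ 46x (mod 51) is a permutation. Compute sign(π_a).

-1

Start at x=10: 10 → 1 → 46 → 25 → 28 → 13 → 37 → … (one orbit).
Decompose π into cycles: lengths [16, 16, 16, 1, 1, 1] (6 cycles, including the fixed point 0).
6 cycles on 51: each ℓ→(−1)^(ℓ−1), product (−1)^45 = -1.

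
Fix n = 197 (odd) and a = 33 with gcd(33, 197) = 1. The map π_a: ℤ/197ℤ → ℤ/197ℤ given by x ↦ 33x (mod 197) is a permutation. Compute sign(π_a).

Start at x=36: 36 → 6 → 1 → 33 → 104 → 83 → 178 → … (one orbit).
The orbit structure of x ↦ 33x mod 197: 15 orbits of sizes [14, 14, 14, 14, 14, 14, 14, 14, 14, 14, 14, 14, 14, 14, 1].
With 15 cycles on 197 points, sign = (−1)^{197−15} = +1.
Zolotarev: (33|197) = +1, matching the cycle-count sign.

+1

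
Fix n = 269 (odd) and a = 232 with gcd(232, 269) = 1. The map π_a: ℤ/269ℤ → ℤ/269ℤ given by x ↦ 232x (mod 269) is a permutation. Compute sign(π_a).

+1

Trace 34: π^k(34) = [34, 87, 9, 205, 216, 78, 73] for k=0..6.
Cycle type of π: 134×2 + 1; total 3 cycles.
sign(π) = (−1)^{n − #cycles} = (−1)^{269−3} = (−1)^266 = +1.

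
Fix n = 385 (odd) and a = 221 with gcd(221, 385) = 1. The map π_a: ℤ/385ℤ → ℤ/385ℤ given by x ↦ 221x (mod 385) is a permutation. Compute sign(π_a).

+1

Trace 331: π^k(331) = [331, 1, 221] for k=0..2.
The orbit structure of x ↦ 221x mod 385: 165 orbits of sizes [3, 3, 3, 3, 3, 3, 3, 3, 3, 3, 3, 3, 3, 3, 3, 3, 3, 3, 3, 3, 3, 3, 3, 3, 3, 3, 3, 3, 3, 3, 3, 3, 3, 3, 3, 3, 3, 3, 3, 3, 3, 3, 3, 3, 3, 3, 3, 3, 3, 3, 3, 3, 3, 3, 3, 3, 3, 3, 3, 3, 3, 3, 3, 3, 3, 3, 3, 3, 3, 3, 3, 3, 3, 3, 3, 3, 3, 3, 3, 3, 3, 3, 3, 3, 3, 3, 3, 3, 3, 3, 3, 3, 3, 3, 3, 3, 3, 3, 3, 3, 3, 3, 3, 3, 3, 3, 3, 3, 3, 3, 1, 1, 1, 1, 1, 1, 1, 1, 1, 1, 1, 1, 1, 1, 1, 1, 1, 1, 1, 1, 1, 1, 1, 1, 1, 1, 1, 1, 1, 1, 1, 1, 1, 1, 1, 1, 1, 1, 1, 1, 1, 1, 1, 1, 1, 1, 1, 1, 1, 1, 1, 1, 1, 1, 1].
sign(π) = (−1)^{n − #cycles} = (−1)^{385−165} = (−1)^220 = +1.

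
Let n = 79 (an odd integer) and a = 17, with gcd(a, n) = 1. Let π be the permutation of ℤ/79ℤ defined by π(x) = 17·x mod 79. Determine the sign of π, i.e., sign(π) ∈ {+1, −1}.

Orbit of 33 under x↦17x: [33, 8, 57, 21, 41, 65, 78]… (length divides ord_79(17)).
π_17 has 4 disjoint cycles with lengths [26, 26, 26, 1] on {0,…,78}.
Σ(ℓ_i−1) = 79−4 = 75; sign = (−1)^75 = -1.
The Jacobi symbol (17|79) = -1 (Zolotarev) agrees.

-1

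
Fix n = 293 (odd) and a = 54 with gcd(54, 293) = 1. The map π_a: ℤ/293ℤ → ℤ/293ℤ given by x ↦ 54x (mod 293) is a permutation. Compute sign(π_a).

Trace 206: π^k(206) = [206, 283, 46, 140, 235, 91, 226] for k=0..6.
Cycle lengths of π_54 on ℤ/293ℤ: [73, 73, 73, 73, 1]; 5 cycles in total.
sign(π) = (−1)^{n − #cycles} = (−1)^{293−5} = (−1)^288 = +1.
Check: (54/293) = +1 by Zolotarev.

+1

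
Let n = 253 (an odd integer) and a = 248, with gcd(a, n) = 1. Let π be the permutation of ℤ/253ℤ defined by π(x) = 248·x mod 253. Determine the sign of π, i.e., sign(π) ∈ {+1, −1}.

Orbit of 13 under x↦248x: [13, 188, 72, 146, 29, 108, 219]… (length divides ord_253(248)).
Cycle type of π: 110×2 + 11×2 + 10 + 1; total 6 cycles.
n − c = 253 − 6 = 247; sign = (−1)^247 = -1.

-1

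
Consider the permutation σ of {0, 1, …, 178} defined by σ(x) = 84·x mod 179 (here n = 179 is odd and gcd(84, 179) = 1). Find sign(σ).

-1

Trace 135: π^k(135) = [135, 63, 101, 71, 57, 134, 158] for k=0..6.
The orbit structure of x ↦ 84x mod 179: 2 orbits of sizes [178, 1].
sign(π) = (−1)^{n − #cycles} = (−1)^{179−2} = (−1)^177 = -1.
Zolotarev: (84|179) = -1, matching the cycle-count sign.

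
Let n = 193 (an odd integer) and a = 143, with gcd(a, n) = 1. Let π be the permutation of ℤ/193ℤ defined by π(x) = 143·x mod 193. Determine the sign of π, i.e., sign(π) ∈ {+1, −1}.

+1

Orbit of 3 under x↦143x: [3, 43, 166, 192, 50, 9, 129]… (length divides ord_193(143)).
Cycle lengths of π_143 on ℤ/193ℤ: [16, 16, 16, 16, 16, 16, 16, 16, 16, 16, 16, 16, 1]; 13 cycles in total.
n − c = 193 − 13 = 180; sign = (−1)^180 = +1.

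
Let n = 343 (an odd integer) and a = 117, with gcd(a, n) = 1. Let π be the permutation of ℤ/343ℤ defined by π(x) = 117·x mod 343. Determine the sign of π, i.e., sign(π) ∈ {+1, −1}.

Trace 227: π^k(227) = [227, 148, 166, 214, 342, 226, 31] for k=0..6.
The orbit structure of x ↦ 117x mod 343: 16 orbits of sizes [42, 42, 42, 42, 42, 42, 42, 6, 6, 6, 6, 6, 6, 6, 6, 1].
With 16 cycles on 343 points, sign = (−1)^{343−16} = -1.
The Jacobi symbol (117|343) = -1 (Zolotarev) agrees.

-1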